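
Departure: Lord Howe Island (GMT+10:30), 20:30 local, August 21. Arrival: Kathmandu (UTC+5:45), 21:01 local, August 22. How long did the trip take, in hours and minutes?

29 hours 16 minutes

Departure in UTC: 20:30 − 10:30 = 10:00 on Aug 21.
Arrival in UTC: 21:01 − 5:45 = 15:16 on Aug 22.
Elapsed = 15:16 − 10:00 (+1 day) = 29 hours 16 minutes.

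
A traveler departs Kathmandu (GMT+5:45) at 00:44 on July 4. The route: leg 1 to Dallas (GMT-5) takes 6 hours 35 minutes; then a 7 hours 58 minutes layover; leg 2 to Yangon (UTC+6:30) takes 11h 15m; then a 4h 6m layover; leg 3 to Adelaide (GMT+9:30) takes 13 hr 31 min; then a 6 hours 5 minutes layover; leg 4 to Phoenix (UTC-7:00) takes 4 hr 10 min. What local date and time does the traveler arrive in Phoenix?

Convert departure to UTC: 00:44 − 5:45 = 18:59 UTC on Jul 3.
Add 6 hours 35 minutes leg 1 → 01:34 UTC (Jul 4).
Add 7 hours 58 minutes layover in Dallas → 09:32 UTC.
Add 11 hours 15 minutes leg 2 → 20:47 UTC.
Add 4 hours and 6 minutes layover in Yangon → 00:53 UTC (Jul 5).
Add 13 hours 31 minutes leg 3 → 14:24 UTC.
Add 6 hours and 5 minutes layover in Adelaide → 20:29 UTC.
Add 4 hours 10 minutes leg 4 → 00:39 UTC (Jul 6).
Phoenix is UTC−7:00, so local arrival = 00:39 − 7:00 = 17:39 on Jul 5.

17:39 on July 5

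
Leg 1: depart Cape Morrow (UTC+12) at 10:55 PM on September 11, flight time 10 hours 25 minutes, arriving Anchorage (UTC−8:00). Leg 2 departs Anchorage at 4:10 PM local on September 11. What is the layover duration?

Convert departure to UTC: 10:55 PM − 12:00 = 10:55 AM UTC on Sep 11.
Add 10 hours 25 minutes flight time → 9:20 PM UTC.
Anchorage is UTC−8:00, so local arrival = 9:20 PM − 8:00 = 1:20 PM on Sep 11.
Layover = 4:10 PM − 1:20 PM = 2 hours 50 minutes.

2 hours 50 minutes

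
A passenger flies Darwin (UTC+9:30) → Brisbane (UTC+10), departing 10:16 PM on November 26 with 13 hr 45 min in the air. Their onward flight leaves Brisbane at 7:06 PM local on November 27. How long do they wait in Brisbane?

Convert departure to UTC: 10:16 PM − 9:30 = 12:46 PM UTC on Nov 26.
Add 13 hours 45 minutes flight time → 2:31 AM UTC (Nov 27).
Brisbane is UTC+10:00, so local arrival = 2:31 AM + 10:00 = 12:31 PM on Nov 27.
Layover = 7:06 PM − 12:31 PM = 6 hours 35 minutes.

6 hours 35 minutes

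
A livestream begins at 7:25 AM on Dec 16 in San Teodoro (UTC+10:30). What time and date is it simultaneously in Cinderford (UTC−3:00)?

5:55 PM on December 15

In UTC: 7:25 AM − 10:30 = 8:55 PM on Dec 15.
Cinderford is UTC−3:00: 8:55 PM − 3:00 = 5:55 PM on Dec 15.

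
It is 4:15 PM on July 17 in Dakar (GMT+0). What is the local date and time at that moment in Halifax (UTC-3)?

1:15 PM on July 17

Halifax is 3:00 behind Dakar.
Shift by the zone difference: 4:15 PM − 3:00 = 1:15 PM on Jul 17 in Halifax.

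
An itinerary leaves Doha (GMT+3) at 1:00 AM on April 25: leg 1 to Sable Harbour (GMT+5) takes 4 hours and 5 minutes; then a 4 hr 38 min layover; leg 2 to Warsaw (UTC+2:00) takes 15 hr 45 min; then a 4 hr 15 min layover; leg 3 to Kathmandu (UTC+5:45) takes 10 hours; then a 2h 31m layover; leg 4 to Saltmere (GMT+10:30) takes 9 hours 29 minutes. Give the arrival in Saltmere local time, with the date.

Convert departure to UTC: 1:00 AM − 3:00 = 10:00 PM UTC on Apr 24.
Add 4 hours and 5 minutes leg 1 → 2:05 AM UTC (Apr 25).
Add 4 hours 38 minutes layover in Sable Harbour → 6:43 AM UTC.
Add 15 hours 45 minutes leg 2 → 10:28 PM UTC.
Add 4 hours 15 minutes layover in Warsaw → 2:43 AM UTC (Apr 26).
Add 10 hours leg 3 → 12:43 PM UTC.
Add 2 hours 31 minutes layover in Kathmandu → 3:14 PM UTC.
Add 9 hours 29 minutes leg 4 → 12:43 AM UTC (Apr 27).
Saltmere is UTC+10:30, so local arrival = 12:43 AM + 10:30 = 11:13 AM on Apr 27.

11:13 AM on April 27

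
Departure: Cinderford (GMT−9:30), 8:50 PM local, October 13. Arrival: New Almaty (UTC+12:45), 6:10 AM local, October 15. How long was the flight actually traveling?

11 hours 5 minutes

Departure in UTC: 8:50 PM + 9:30 = 6:20 AM on Oct 14.
Arrival in UTC: 6:10 AM − 12:45 = 5:25 PM on Oct 14.
Elapsed = 5:25 PM − 6:20 AM = 11 hours 5 minutes.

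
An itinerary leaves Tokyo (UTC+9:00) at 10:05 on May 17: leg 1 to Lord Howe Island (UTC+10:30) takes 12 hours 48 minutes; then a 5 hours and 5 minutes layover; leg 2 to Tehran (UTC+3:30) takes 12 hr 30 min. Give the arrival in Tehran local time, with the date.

10:58 on May 18

Convert departure to UTC: 10:05 − 9:00 = 01:05 UTC on May 17.
Add 12 hours and 48 minutes leg 1 → 13:53 UTC.
Add 5 hours and 5 minutes layover in Lord Howe Island → 18:58 UTC.
Add 12 hours and 30 minutes leg 2 → 07:28 UTC (May 18).
Tehran is UTC+3:30, so local arrival = 07:28 + 3:30 = 10:58 on May 18.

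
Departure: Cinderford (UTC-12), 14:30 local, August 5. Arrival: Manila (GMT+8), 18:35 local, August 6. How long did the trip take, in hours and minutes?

Manila is 20:00 ahead of Cinderford.
Clock-face elapsed time (ignoring zones) is 28 hours 5 minutes.
Actual elapsed = 28 hours 5 minutes − 20:00 = 8 hours 5 minutes.

8 hours 5 minutes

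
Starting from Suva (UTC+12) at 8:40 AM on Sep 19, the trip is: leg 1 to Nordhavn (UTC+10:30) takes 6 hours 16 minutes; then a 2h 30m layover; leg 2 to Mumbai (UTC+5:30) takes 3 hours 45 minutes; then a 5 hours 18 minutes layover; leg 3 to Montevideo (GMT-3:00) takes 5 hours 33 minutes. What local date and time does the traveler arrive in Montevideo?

Convert departure to UTC: 8:40 AM − 12:00 = 8:40 PM UTC on Sep 18.
Add 6 hours 16 minutes leg 1 → 2:56 AM UTC (Sep 19).
Add 2 hours 30 minutes layover in Nordhavn → 5:26 AM UTC.
Add 3 hours 45 minutes leg 2 → 9:11 AM UTC.
Add 5 hours and 18 minutes layover in Mumbai → 2:29 PM UTC.
Add 5 hours 33 minutes leg 3 → 8:02 PM UTC.
Montevideo is UTC−3:00, so local arrival = 8:02 PM − 3:00 = 5:02 PM on Sep 19.

5:02 PM on September 19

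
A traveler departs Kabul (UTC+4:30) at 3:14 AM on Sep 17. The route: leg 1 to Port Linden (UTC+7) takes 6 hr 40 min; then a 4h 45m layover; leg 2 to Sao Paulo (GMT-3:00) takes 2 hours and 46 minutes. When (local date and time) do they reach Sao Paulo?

Convert departure to UTC: 3:14 AM − 4:30 = 10:44 PM UTC on Sep 16.
Add 6 hours 40 minutes leg 1 → 5:24 AM UTC (Sep 17).
Add 4 hours 45 minutes layover in Port Linden → 10:09 AM UTC.
Add 2 hours and 46 minutes leg 2 → 12:55 PM UTC.
Sao Paulo is UTC−3:00, so local arrival = 12:55 PM − 3:00 = 9:55 AM on Sep 17.

9:55 AM on September 17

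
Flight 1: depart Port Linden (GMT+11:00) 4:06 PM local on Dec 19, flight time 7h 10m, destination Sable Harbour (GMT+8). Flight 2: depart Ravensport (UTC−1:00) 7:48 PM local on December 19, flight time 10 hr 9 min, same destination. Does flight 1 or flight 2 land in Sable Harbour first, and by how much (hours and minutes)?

the first, by 18 hours 41 minutes

Flight 1 in UTC: 4:06 PM − 11:00 = 5:06 AM on Dec 19.
+7 hours and 10 minutes → arrive 12:16 PM UTC on Dec 19.
Flight 2 in UTC: 7:48 PM + 1:00 = 8:48 PM on Dec 19.
+10 hours 9 minutes → arrive 6:57 AM UTC on Dec 20.
Flight 1 lands earlier by 18 hours 41 minutes.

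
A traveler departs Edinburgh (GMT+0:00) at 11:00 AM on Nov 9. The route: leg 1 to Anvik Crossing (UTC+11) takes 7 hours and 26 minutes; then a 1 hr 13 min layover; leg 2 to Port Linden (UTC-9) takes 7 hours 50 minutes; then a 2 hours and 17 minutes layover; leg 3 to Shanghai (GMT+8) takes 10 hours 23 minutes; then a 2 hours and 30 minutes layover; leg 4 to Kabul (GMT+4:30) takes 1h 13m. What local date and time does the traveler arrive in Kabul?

12:22 AM on November 11

Edinburgh is at UTC+0, so departure is already 11:00 AM UTC on Nov 9.
Add 7 hours and 26 minutes leg 1 → 6:26 PM UTC.
Add 1 hour and 13 minutes layover in Anvik Crossing → 7:39 PM UTC.
Add 7 hours 50 minutes leg 2 → 3:29 AM UTC (Nov 10).
Add 2 hours and 17 minutes layover in Port Linden → 5:46 AM UTC.
Add 10 hours 23 minutes leg 3 → 4:09 PM UTC.
Add 2 hours 30 minutes layover in Shanghai → 6:39 PM UTC.
Add 1 hour and 13 minutes leg 4 → 7:52 PM UTC.
Kabul is UTC+4:30, so local arrival = 7:52 PM + 4:30 = 12:22 AM on Nov 11.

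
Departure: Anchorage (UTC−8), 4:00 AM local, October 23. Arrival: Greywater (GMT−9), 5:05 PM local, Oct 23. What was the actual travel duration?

14 hours 5 minutes

Departure in UTC: 4:00 AM + 8:00 = 12:00 PM on Oct 23.
Arrival in UTC: 5:05 PM + 9:00 = 2:05 AM on Oct 24.
Elapsed = 2:05 AM − 12:00 PM (+1 day) = 14 hours 5 minutes.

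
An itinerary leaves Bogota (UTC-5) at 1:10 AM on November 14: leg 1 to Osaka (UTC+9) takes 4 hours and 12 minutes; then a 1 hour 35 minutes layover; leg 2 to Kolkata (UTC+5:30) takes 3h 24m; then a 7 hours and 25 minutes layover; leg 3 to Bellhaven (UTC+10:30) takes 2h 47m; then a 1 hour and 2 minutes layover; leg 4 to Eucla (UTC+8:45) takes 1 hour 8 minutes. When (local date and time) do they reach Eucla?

12:28 PM on November 15

Convert departure to UTC: 1:10 AM + 5:00 = 6:10 AM UTC on Nov 14.
Add 4 hours and 12 minutes leg 1 → 10:22 AM UTC.
Add 1 hour 35 minutes layover in Osaka → 11:57 AM UTC.
Add 3 hours and 24 minutes leg 2 → 3:21 PM UTC.
Add 7 hours 25 minutes layover in Kolkata → 10:46 PM UTC.
Add 2 hours 47 minutes leg 3 → 1:33 AM UTC (Nov 15).
Add 1 hour and 2 minutes layover in Bellhaven → 2:35 AM UTC.
Add 1 hour 8 minutes leg 4 → 3:43 AM UTC.
Eucla is UTC+8:45, so local arrival = 3:43 AM + 8:45 = 12:28 PM on Nov 15.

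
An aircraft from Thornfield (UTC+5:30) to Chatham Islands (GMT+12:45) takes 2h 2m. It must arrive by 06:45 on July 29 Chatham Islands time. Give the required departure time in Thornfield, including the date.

Target arrival in UTC: 06:45 − 12:45 = 18:00 on Jul 28.
Subtract 2 hours 2 minutes → departure 15:58 UTC on Jul 28.
Thornfield is UTC+5:30: 15:58 + 5:30 = 21:28 on Jul 28.

21:28 on July 28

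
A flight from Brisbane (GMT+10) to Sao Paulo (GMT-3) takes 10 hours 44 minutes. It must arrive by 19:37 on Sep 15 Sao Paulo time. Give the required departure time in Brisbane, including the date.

21:53 on September 15

Target arrival in UTC: 19:37 + 3:00 = 22:37 on Sep 15.
Subtract 10 hours and 44 minutes → departure 11:53 UTC on Sep 15.
Brisbane is UTC+10:00: 11:53 + 10:00 = 21:53 on Sep 15.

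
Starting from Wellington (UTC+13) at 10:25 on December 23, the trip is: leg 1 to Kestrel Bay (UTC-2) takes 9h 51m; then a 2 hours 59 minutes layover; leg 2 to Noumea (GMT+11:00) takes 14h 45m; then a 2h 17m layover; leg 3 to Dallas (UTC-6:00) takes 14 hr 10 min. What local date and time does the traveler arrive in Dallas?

11:27 on December 24

Convert departure to UTC: 10:25 − 13:00 = 21:25 UTC on Dec 22.
Add 9 hours and 51 minutes leg 1 → 07:16 UTC (Dec 23).
Add 2 hours 59 minutes layover in Kestrel Bay → 10:15 UTC.
Add 14 hours 45 minutes leg 2 → 01:00 UTC (Dec 24).
Add 2 hours 17 minutes layover in Noumea → 03:17 UTC.
Add 14 hours 10 minutes leg 3 → 17:27 UTC.
Dallas is UTC−6:00, so local arrival = 17:27 − 6:00 = 11:27 on Dec 24.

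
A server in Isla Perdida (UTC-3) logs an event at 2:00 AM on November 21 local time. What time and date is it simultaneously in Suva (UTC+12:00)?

5:00 PM on Nov 21

In UTC: 2:00 AM + 3:00 = 5:00 AM on Nov 21.
Suva is UTC+12:00: 5:00 AM + 12:00 = 5:00 PM on Nov 21.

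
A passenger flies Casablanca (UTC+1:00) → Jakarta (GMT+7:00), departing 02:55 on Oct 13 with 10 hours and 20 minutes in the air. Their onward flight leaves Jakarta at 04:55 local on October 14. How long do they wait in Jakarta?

9 hours 40 minutes

Convert departure to UTC: 02:55 − 1:00 = 01:55 UTC on Oct 13.
Add 10 hours and 20 minutes flight time → 12:15 UTC.
Jakarta is UTC+7:00, so local arrival = 12:15 + 7:00 = 19:15 on Oct 13.
Layover = 04:55 − 19:15 (+1 day) = 9 hours 40 minutes.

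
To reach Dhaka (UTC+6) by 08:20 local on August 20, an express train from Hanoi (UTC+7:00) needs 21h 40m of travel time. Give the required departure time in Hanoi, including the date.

11:40 on August 19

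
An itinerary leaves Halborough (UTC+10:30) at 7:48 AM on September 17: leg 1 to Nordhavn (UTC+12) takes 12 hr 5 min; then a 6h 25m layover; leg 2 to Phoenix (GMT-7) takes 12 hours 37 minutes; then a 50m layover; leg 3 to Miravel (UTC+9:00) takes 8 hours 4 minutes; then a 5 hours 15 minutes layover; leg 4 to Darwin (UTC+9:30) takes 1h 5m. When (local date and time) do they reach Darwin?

5:09 AM on September 19

Convert departure to UTC: 7:48 AM − 10:30 = 9:18 PM UTC on Sep 16.
Add 12 hours 5 minutes leg 1 → 9:23 AM UTC (Sep 17).
Add 6 hours 25 minutes layover in Nordhavn → 3:48 PM UTC.
Add 12 hours and 37 minutes leg 2 → 4:25 AM UTC (Sep 18).
Add 50 minutes layover in Phoenix → 5:15 AM UTC.
Add 8 hours and 4 minutes leg 3 → 1:19 PM UTC.
Add 5 hours and 15 minutes layover in Miravel → 6:34 PM UTC.
Add 1 hour and 5 minutes leg 4 → 7:39 PM UTC.
Darwin is UTC+9:30, so local arrival = 7:39 PM + 9:30 = 5:09 AM on Sep 19.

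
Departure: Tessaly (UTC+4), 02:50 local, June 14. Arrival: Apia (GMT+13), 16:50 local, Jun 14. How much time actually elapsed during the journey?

5 hours

Apia is 9:00 ahead of Tessaly.
Clock-face elapsed time (ignoring zones) is 14 hours.
Actual elapsed = 14 hours − 9:00 = 5 hours.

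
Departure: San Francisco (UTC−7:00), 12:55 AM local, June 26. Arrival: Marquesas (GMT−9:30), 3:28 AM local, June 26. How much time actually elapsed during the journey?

Departure in UTC: 12:55 AM + 7:00 = 7:55 AM on Jun 26.
Arrival in UTC: 3:28 AM + 9:30 = 12:58 PM on Jun 26.
Elapsed = 12:58 PM − 7:55 AM = 5 hours 3 minutes.

5 hours 3 minutes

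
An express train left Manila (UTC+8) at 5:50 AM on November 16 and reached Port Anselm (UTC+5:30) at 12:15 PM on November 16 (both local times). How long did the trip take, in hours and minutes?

8 hours 55 minutes

Departure in UTC: 5:50 AM − 8:00 = 9:50 PM on Nov 15.
Arrival in UTC: 12:15 PM − 5:30 = 6:45 AM on Nov 16.
Elapsed = 6:45 AM − 9:50 PM (+1 day) = 8 hours 55 minutes.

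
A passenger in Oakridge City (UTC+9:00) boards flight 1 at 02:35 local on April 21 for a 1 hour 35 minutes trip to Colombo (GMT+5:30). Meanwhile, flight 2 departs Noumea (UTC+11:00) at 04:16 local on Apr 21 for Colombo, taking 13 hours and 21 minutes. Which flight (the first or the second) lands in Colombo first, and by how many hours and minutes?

the first, by 11 hours 27 minutes

Flight 1 in UTC: 02:35 − 9:00 = 17:35 on Apr 20.
+1 hour and 35 minutes → arrive 19:10 UTC on Apr 20.
Flight 2 in UTC: 04:16 − 11:00 = 17:16 on Apr 20.
+13 hours 21 minutes → arrive 06:37 UTC on Apr 21.
Flight 1 lands earlier by 11 hours 27 minutes.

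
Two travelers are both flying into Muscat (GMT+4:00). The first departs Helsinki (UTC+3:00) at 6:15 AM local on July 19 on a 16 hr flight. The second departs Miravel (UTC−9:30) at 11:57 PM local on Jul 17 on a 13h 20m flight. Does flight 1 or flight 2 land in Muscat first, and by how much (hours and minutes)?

Flight 1 in UTC: 6:15 AM − 3:00 = 3:15 AM on Jul 19.
+16 hours → arrive 7:15 PM UTC on Jul 19.
Flight 2 in UTC: 11:57 PM + 9:30 = 9:27 AM on Jul 18.
+13 hours 20 minutes → arrive 10:47 PM UTC on Jul 18.
Flight 2 lands earlier by 20 hours 28 minutes.

the second, by 20 hours 28 minutes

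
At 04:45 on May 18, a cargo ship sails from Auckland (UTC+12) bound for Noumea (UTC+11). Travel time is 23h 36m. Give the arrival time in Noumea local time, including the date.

03:21 on May 19

Convert departure to UTC: 04:45 − 12:00 = 16:45 UTC on May 17.
Add 23 hours 36 minutes travel time → 16:21 UTC (May 18).
Noumea is UTC+11:00, so local arrival = 16:21 + 11:00 = 03:21 on May 19.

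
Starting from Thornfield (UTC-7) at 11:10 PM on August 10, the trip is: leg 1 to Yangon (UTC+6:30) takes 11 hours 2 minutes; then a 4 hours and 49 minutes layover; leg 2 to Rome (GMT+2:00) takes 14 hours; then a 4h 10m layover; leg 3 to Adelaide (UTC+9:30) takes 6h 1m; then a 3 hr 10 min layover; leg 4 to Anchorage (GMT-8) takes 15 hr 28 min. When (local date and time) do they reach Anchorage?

Convert departure to UTC: 11:10 PM + 7:00 = 6:10 AM UTC on Aug 11.
Add 11 hours and 2 minutes leg 1 → 5:12 PM UTC.
Add 4 hours 49 minutes layover in Yangon → 10:01 PM UTC.
Add 14 hours leg 2 → 12:01 PM UTC (Aug 12).
Add 4 hours and 10 minutes layover in Rome → 4:11 PM UTC.
Add 6 hours 1 minute leg 3 → 10:12 PM UTC.
Add 3 hours and 10 minutes layover in Adelaide → 1:22 AM UTC (Aug 13).
Add 15 hours and 28 minutes leg 4 → 4:50 PM UTC.
Anchorage is UTC−8:00, so local arrival = 4:50 PM − 8:00 = 8:50 AM on Aug 13.

8:50 AM on August 13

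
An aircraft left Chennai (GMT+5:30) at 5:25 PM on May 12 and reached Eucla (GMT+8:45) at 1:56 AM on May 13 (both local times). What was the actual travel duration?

5 hours 16 minutes

Departure in UTC: 5:25 PM − 5:30 = 11:55 AM on May 12.
Arrival in UTC: 1:56 AM − 8:45 = 5:11 PM on May 12.
Elapsed = 5:11 PM − 11:55 AM = 5 hours 16 minutes.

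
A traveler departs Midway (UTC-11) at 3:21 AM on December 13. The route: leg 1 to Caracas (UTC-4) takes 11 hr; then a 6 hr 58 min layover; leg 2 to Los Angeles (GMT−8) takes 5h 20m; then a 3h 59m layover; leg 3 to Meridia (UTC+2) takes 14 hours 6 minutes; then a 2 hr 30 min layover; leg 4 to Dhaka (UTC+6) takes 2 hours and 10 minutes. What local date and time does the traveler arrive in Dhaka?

6:24 PM on December 15

Convert departure to UTC: 3:21 AM + 11:00 = 2:21 PM UTC on Dec 13.
Add 11 hours leg 1 → 1:21 AM UTC (Dec 14).
Add 6 hours 58 minutes layover in Caracas → 8:19 AM UTC.
Add 5 hours 20 minutes leg 2 → 1:39 PM UTC.
Add 3 hours 59 minutes layover in Los Angeles → 5:38 PM UTC.
Add 14 hours and 6 minutes leg 3 → 7:44 AM UTC (Dec 15).
Add 2 hours 30 minutes layover in Meridia → 10:14 AM UTC.
Add 2 hours and 10 minutes leg 4 → 12:24 PM UTC.
Dhaka is UTC+6:00, so local arrival = 12:24 PM + 6:00 = 6:24 PM on Dec 15.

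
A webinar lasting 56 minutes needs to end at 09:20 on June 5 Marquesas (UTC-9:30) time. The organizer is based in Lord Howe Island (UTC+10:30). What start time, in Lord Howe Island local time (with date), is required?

04:24 on June 6

Target end time in UTC: 09:20 + 9:30 = 18:50 on Jun 5.
Subtract 56 minutes → start 17:54 UTC on Jun 5.
Lord Howe Island is UTC+10:30: 17:54 + 10:30 = 04:24 on Jun 6.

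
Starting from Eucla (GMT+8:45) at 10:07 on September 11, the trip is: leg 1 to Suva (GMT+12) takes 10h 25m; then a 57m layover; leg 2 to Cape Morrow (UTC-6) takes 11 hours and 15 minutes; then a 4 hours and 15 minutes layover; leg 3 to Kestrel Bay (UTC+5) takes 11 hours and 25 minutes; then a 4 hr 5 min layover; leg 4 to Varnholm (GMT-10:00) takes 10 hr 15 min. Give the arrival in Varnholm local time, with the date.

Convert departure to UTC: 10:07 − 8:45 = 01:22 UTC on Sep 11.
Add 10 hours 25 minutes leg 1 → 11:47 UTC.
Add 57 minutes layover in Suva → 12:44 UTC.
Add 11 hours and 15 minutes leg 2 → 23:59 UTC.
Add 4 hours and 15 minutes layover in Cape Morrow → 04:14 UTC (Sep 12).
Add 11 hours and 25 minutes leg 3 → 15:39 UTC.
Add 4 hours and 5 minutes layover in Kestrel Bay → 19:44 UTC.
Add 10 hours and 15 minutes leg 4 → 05:59 UTC (Sep 13).
Varnholm is UTC−10:00, so local arrival = 05:59 − 10:00 = 19:59 on Sep 12.

19:59 on September 12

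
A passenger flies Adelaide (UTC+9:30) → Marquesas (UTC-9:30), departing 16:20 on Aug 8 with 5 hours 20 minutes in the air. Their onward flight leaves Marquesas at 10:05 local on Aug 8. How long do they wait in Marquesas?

Convert departure to UTC: 16:20 − 9:30 = 06:50 UTC on Aug 8.
Add 5 hours 20 minutes flight time → 12:10 UTC.
Marquesas is UTC−9:30, so local arrival = 12:10 − 9:30 = 02:40 on Aug 8.
Layover = 10:05 − 02:40 = 7 hours 25 minutes.

7 hours 25 minutes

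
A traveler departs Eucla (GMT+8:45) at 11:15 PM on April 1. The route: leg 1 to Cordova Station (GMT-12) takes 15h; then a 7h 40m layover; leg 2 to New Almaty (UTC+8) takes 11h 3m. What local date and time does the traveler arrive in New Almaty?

Convert departure to UTC: 11:15 PM − 8:45 = 2:30 PM UTC on Apr 1.
Add 15 hours leg 1 → 5:30 AM UTC (Apr 2).
Add 7 hours and 40 minutes layover in Cordova Station → 1:10 PM UTC.
Add 11 hours 3 minutes leg 2 → 12:13 AM UTC (Apr 3).
New Almaty is UTC+8:00, so local arrival = 12:13 AM + 8:00 = 8:13 AM on Apr 3.

8:13 AM on Apr 3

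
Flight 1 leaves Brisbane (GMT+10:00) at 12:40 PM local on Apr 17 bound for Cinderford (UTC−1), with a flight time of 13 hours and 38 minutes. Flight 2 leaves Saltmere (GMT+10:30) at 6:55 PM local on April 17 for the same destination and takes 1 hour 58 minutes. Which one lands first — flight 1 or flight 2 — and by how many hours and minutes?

the second, by 5 hours 55 minutes

Flight 1 in UTC: 12:40 PM − 10:00 = 2:40 AM on Apr 17.
+13 hours 38 minutes → arrive 4:18 PM UTC on Apr 17.
Flight 2 in UTC: 6:55 PM − 10:30 = 8:25 AM on Apr 17.
+1 hour 58 minutes → arrive 10:23 AM UTC on Apr 17.
Flight 2 lands earlier by 5 hours 55 minutes.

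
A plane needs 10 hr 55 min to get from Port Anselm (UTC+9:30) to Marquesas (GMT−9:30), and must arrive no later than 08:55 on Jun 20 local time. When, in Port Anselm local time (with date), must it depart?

17:00 on Jun 20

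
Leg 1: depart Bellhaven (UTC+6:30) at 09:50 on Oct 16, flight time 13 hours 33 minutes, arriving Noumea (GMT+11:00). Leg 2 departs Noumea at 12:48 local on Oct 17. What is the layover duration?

8 hours 55 minutes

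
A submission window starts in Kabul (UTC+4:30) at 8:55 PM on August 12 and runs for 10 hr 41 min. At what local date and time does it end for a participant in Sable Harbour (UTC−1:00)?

2:06 AM on August 13

Sable Harbour is 5:30 behind Kabul.
After 10 hours and 41 minutes it is 7:36 AM (Aug 13) in Kabul.
Shift by the zone difference: 7:36 AM − 5:30 = 2:06 AM on Aug 13 in Sable Harbour.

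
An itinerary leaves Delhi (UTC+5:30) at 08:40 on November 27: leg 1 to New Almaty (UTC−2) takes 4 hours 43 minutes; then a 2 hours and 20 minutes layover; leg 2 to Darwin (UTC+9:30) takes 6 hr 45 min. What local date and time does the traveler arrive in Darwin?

02:28 on November 28

Convert departure to UTC: 08:40 − 5:30 = 03:10 UTC on Nov 27.
Add 4 hours 43 minutes leg 1 → 07:53 UTC.
Add 2 hours and 20 minutes layover in New Almaty → 10:13 UTC.
Add 6 hours and 45 minutes leg 2 → 16:58 UTC.
Darwin is UTC+9:30, so local arrival = 16:58 + 9:30 = 02:28 on Nov 28.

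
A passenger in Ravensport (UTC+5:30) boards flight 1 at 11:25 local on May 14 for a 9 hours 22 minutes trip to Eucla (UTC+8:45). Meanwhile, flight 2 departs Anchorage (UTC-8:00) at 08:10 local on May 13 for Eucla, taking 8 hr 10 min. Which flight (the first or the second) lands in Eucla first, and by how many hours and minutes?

the second, by 14 hours 57 minutes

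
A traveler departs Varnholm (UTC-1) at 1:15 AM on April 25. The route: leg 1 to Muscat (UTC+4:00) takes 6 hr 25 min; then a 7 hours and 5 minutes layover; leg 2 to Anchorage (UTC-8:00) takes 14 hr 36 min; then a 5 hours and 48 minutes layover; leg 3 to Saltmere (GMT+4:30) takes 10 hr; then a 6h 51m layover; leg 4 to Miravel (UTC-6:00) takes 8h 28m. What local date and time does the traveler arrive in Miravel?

Convert departure to UTC: 1:15 AM + 1:00 = 2:15 AM UTC on Apr 25.
Add 6 hours and 25 minutes leg 1 → 8:40 AM UTC.
Add 7 hours and 5 minutes layover in Muscat → 3:45 PM UTC.
Add 14 hours 36 minutes leg 2 → 6:21 AM UTC (Apr 26).
Add 5 hours 48 minutes layover in Anchorage → 12:09 PM UTC.
Add 10 hours leg 3 → 10:09 PM UTC.
Add 6 hours and 51 minutes layover in Saltmere → 5:00 AM UTC (Apr 27).
Add 8 hours 28 minutes leg 4 → 1:28 PM UTC.
Miravel is UTC−6:00, so local arrival = 1:28 PM − 6:00 = 7:28 AM on Apr 27.

7:28 AM on April 27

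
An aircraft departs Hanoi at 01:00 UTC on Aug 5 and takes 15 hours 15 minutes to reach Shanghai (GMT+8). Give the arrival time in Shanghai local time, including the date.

00:15 on Aug 6

Departure is given in UTC: 01:00 on Aug 5.
Add 15 hours 15 minutes → 16:15 UTC.
Shanghai is UTC+8:00: 16:15 + 8:00 = 00:15 on Aug 6.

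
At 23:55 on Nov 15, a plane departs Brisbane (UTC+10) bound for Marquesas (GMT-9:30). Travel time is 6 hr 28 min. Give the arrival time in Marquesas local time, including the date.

10:53 on Nov 15

Marquesas is 19:30 behind Brisbane.
After 6 hours 28 minutes it is 06:23 (Nov 16) in Brisbane.
Shift by the zone difference: 06:23 − 19:30 = 10:53 on Nov 15 in Marquesas.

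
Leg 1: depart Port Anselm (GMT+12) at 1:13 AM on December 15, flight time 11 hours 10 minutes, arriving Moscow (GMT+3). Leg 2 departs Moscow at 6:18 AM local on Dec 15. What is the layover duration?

2 hours 55 minutes

Convert departure to UTC: 1:13 AM − 12:00 = 1:13 PM UTC on Dec 14.
Add 11 hours and 10 minutes flight time → 12:23 AM UTC (Dec 15).
Moscow is UTC+3:00, so local arrival = 12:23 AM + 3:00 = 3:23 AM on Dec 15.
Layover = 6:18 AM − 3:23 AM = 2 hours 55 minutes.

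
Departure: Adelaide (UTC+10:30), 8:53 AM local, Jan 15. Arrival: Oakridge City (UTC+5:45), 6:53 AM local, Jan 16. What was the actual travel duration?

26 hours 45 minutes

Departure in UTC: 8:53 AM − 10:30 = 10:23 PM on Jan 14.
Arrival in UTC: 6:53 AM − 5:45 = 1:08 AM on Jan 16.
Elapsed = 1:08 AM − 10:23 PM (+2 days) = 26 hours 45 minutes.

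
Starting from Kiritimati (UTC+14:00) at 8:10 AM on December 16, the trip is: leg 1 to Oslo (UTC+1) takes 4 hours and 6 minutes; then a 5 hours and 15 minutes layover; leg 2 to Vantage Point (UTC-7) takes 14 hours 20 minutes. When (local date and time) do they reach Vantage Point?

10:51 AM on Dec 16

Convert departure to UTC: 8:10 AM − 14:00 = 6:10 PM UTC on Dec 15.
Add 4 hours and 6 minutes leg 1 → 10:16 PM UTC.
Add 5 hours 15 minutes layover in Oslo → 3:31 AM UTC (Dec 16).
Add 14 hours and 20 minutes leg 2 → 5:51 PM UTC.
Vantage Point is UTC−7:00, so local arrival = 5:51 PM − 7:00 = 10:51 AM on Dec 16.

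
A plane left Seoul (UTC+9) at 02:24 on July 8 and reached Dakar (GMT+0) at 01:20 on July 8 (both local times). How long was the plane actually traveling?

7 hours 56 minutes

Departure in UTC: 02:24 − 9:00 = 17:24 on Jul 7.
Arrival is already UTC: 01:20 on Jul 8.
Elapsed = 01:20 − 17:24 (+1 day) = 7 hours 56 minutes.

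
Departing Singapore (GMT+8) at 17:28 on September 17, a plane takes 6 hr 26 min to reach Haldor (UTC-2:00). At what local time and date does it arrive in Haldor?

Convert departure to UTC: 17:28 − 8:00 = 09:28 UTC on Sep 17.
Add 6 hours and 26 minutes travel time → 15:54 UTC.
Haldor is UTC−2:00, so local arrival = 15:54 − 2:00 = 13:54 on Sep 17.

13:54 on Sep 17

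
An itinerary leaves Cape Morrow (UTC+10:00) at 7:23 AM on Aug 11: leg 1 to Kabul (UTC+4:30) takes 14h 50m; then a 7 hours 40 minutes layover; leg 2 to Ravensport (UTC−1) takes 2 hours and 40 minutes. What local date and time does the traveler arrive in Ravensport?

Convert departure to UTC: 7:23 AM − 10:00 = 9:23 PM UTC on Aug 10.
Add 14 hours 50 minutes leg 1 → 12:13 PM UTC (Aug 11).
Add 7 hours and 40 minutes layover in Kabul → 7:53 PM UTC.
Add 2 hours and 40 minutes leg 2 → 10:33 PM UTC.
Ravensport is UTC−1:00, so local arrival = 10:33 PM − 1:00 = 9:33 PM on Aug 11.

9:33 PM on August 11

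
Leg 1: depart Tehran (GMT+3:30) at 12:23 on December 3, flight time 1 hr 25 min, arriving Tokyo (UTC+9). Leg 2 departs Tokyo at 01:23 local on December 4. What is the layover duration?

Convert departure to UTC: 12:23 − 3:30 = 08:53 UTC on Dec 3.
Add 1 hour and 25 minutes flight time → 10:18 UTC.
Tokyo is UTC+9:00, so local arrival = 10:18 + 9:00 = 19:18 on Dec 3.
Layover = 01:23 − 19:18 (+1 day) = 6 hours 5 minutes.

6 hours 5 minutes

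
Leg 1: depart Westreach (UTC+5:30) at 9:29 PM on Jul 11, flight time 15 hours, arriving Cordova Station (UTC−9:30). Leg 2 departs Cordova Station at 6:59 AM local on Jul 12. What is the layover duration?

9 hours 30 minutes

Convert departure to UTC: 9:29 PM − 5:30 = 3:59 PM UTC on Jul 11.
Add 15 hours flight time → 6:59 AM UTC (Jul 12).
Cordova Station is UTC−9:30, so local arrival = 6:59 AM − 9:30 = 9:29 PM on Jul 11.
Layover = 6:59 AM − 9:29 PM (+1 day) = 9 hours 30 minutes.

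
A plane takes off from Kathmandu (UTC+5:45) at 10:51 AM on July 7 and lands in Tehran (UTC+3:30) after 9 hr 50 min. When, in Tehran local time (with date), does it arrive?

6:26 PM on July 7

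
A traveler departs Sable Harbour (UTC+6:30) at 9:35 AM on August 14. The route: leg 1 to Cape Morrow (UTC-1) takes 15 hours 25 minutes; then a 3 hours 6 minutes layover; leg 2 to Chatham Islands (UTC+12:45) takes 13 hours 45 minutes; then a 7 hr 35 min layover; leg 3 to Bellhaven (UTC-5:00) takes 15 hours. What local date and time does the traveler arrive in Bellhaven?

Convert departure to UTC: 9:35 AM − 6:30 = 3:05 AM UTC on Aug 14.
Add 15 hours and 25 minutes leg 1 → 6:30 PM UTC.
Add 3 hours 6 minutes layover in Cape Morrow → 9:36 PM UTC.
Add 13 hours 45 minutes leg 2 → 11:21 AM UTC (Aug 15).
Add 7 hours and 35 minutes layover in Chatham Islands → 6:56 PM UTC.
Add 15 hours leg 3 → 9:56 AM UTC (Aug 16).
Bellhaven is UTC−5:00, so local arrival = 9:56 AM − 5:00 = 4:56 AM on Aug 16.

4:56 AM on August 16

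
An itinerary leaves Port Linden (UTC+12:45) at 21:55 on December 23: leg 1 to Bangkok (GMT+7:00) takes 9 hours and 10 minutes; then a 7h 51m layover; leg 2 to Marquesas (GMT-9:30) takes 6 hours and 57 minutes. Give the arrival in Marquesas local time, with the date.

Convert departure to UTC: 21:55 − 12:45 = 09:10 UTC on Dec 23.
Add 9 hours and 10 minutes leg 1 → 18:20 UTC.
Add 7 hours and 51 minutes layover in Bangkok → 02:11 UTC (Dec 24).
Add 6 hours 57 minutes leg 2 → 09:08 UTC.
Marquesas is UTC−9:30, so local arrival = 09:08 − 9:30 = 23:38 on Dec 23.

23:38 on December 23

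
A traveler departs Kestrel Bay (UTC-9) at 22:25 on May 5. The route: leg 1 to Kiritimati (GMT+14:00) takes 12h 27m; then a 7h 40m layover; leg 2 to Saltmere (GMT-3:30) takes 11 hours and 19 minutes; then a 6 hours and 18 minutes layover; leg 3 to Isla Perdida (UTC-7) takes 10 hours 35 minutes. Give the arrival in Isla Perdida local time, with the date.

00:44 on May 8

Convert departure to UTC: 22:25 + 9:00 = 07:25 UTC on May 6.
Add 12 hours 27 minutes leg 1 → 19:52 UTC.
Add 7 hours and 40 minutes layover in Kiritimati → 03:32 UTC (May 7).
Add 11 hours 19 minutes leg 2 → 14:51 UTC.
Add 6 hours and 18 minutes layover in Saltmere → 21:09 UTC.
Add 10 hours and 35 minutes leg 3 → 07:44 UTC (May 8).
Isla Perdida is UTC−7:00, so local arrival = 07:44 − 7:00 = 00:44 on May 8.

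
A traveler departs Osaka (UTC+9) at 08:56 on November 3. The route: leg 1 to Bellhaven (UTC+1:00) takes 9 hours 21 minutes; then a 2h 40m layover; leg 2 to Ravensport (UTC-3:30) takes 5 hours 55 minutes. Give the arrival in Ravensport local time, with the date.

14:22 on November 3

Convert departure to UTC: 08:56 − 9:00 = 23:56 UTC on Nov 2.
Add 9 hours and 21 minutes leg 1 → 09:17 UTC (Nov 3).
Add 2 hours 40 minutes layover in Bellhaven → 11:57 UTC.
Add 5 hours and 55 minutes leg 2 → 17:52 UTC.
Ravensport is UTC−3:30, so local arrival = 17:52 − 3:30 = 14:22 on Nov 3.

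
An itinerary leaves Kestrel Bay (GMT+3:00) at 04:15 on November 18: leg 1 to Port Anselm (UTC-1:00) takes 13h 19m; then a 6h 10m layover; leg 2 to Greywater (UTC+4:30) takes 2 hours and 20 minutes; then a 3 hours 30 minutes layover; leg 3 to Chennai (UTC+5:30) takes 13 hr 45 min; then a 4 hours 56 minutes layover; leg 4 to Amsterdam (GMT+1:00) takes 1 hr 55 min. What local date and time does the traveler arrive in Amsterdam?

Convert departure to UTC: 04:15 − 3:00 = 01:15 UTC on Nov 18.
Add 13 hours 19 minutes leg 1 → 14:34 UTC.
Add 6 hours and 10 minutes layover in Port Anselm → 20:44 UTC.
Add 2 hours and 20 minutes leg 2 → 23:04 UTC.
Add 3 hours and 30 minutes layover in Greywater → 02:34 UTC (Nov 19).
Add 13 hours 45 minutes leg 3 → 16:19 UTC.
Add 4 hours and 56 minutes layover in Chennai → 21:15 UTC.
Add 1 hour and 55 minutes leg 4 → 23:10 UTC.
Amsterdam is UTC+1:00, so local arrival = 23:10 + 1:00 = 00:10 on Nov 20.

00:10 on Nov 20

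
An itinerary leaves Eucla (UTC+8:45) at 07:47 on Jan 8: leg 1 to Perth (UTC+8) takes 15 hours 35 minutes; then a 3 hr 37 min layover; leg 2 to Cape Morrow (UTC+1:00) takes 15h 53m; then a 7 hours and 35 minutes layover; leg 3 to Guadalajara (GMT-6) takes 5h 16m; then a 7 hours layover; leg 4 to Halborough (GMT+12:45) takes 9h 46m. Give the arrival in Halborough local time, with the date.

Convert departure to UTC: 07:47 − 8:45 = 23:02 UTC on Jan 7.
Add 15 hours 35 minutes leg 1 → 14:37 UTC (Jan 8).
Add 3 hours 37 minutes layover in Perth → 18:14 UTC.
Add 15 hours 53 minutes leg 2 → 10:07 UTC (Jan 9).
Add 7 hours and 35 minutes layover in Cape Morrow → 17:42 UTC.
Add 5 hours 16 minutes leg 3 → 22:58 UTC.
Add 7 hours layover in Guadalajara → 05:58 UTC (Jan 10).
Add 9 hours and 46 minutes leg 4 → 15:44 UTC.
Halborough is UTC+12:45, so local arrival = 15:44 + 12:45 = 04:29 on Jan 11.

04:29 on Jan 11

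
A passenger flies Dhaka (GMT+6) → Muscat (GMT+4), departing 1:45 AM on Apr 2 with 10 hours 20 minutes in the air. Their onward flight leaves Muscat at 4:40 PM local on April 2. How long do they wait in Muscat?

6 hours 35 minutes

Convert departure to UTC: 1:45 AM − 6:00 = 7:45 PM UTC on Apr 1.
Add 10 hours 20 minutes flight time → 6:05 AM UTC (Apr 2).
Muscat is UTC+4:00, so local arrival = 6:05 AM + 4:00 = 10:05 AM on Apr 2.
Layover = 4:40 PM − 10:05 AM = 6 hours 35 minutes.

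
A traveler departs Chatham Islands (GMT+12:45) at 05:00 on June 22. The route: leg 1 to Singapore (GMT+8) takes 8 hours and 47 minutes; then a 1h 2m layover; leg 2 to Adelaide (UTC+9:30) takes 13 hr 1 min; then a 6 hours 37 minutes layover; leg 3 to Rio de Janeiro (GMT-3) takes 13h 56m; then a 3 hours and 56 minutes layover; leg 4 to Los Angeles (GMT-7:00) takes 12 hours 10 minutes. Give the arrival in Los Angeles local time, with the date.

Convert departure to UTC: 05:00 − 12:45 = 16:15 UTC on Jun 21.
Add 8 hours 47 minutes leg 1 → 01:02 UTC (Jun 22).
Add 1 hour and 2 minutes layover in Singapore → 02:04 UTC.
Add 13 hours and 1 minute leg 2 → 15:05 UTC.
Add 6 hours and 37 minutes layover in Adelaide → 21:42 UTC.
Add 13 hours 56 minutes leg 3 → 11:38 UTC (Jun 23).
Add 3 hours 56 minutes layover in Rio de Janeiro → 15:34 UTC.
Add 12 hours 10 minutes leg 4 → 03:44 UTC (Jun 24).
Los Angeles is UTC−7:00, so local arrival = 03:44 − 7:00 = 20:44 on Jun 23.

20:44 on Jun 23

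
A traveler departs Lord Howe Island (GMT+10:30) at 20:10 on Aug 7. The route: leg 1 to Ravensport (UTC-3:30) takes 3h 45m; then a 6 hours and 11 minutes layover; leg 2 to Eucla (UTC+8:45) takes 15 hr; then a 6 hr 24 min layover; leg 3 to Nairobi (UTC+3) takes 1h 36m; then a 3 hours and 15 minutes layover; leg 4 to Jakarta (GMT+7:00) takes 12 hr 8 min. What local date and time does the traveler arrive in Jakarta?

16:59 on Aug 9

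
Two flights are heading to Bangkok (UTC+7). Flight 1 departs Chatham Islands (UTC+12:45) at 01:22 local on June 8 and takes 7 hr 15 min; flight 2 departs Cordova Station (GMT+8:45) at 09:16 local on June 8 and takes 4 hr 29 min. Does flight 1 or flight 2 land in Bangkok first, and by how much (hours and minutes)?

the first, by 9 hours 8 minutes

Flight 1 in UTC: 01:22 − 12:45 = 12:37 on Jun 7.
+7 hours and 15 minutes → arrive 19:52 UTC on Jun 7.
Flight 2 in UTC: 09:16 − 8:45 = 00:31 on Jun 8.
+4 hours and 29 minutes → arrive 05:00 UTC on Jun 8.
Flight 1 lands earlier by 9 hours 8 minutes.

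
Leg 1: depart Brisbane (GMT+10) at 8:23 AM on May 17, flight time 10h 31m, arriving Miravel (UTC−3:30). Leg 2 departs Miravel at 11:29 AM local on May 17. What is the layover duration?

6 hours 5 minutes

Convert departure to UTC: 8:23 AM − 10:00 = 10:23 PM UTC on May 16.
Add 10 hours 31 minutes flight time → 8:54 AM UTC (May 17).
Miravel is UTC−3:30, so local arrival = 8:54 AM − 3:30 = 5:24 AM on May 17.
Layover = 11:29 AM − 5:24 AM = 6 hours 5 minutes.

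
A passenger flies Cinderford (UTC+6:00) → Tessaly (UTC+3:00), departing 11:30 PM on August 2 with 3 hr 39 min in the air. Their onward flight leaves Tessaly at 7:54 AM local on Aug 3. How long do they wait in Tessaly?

7 hours 45 minutes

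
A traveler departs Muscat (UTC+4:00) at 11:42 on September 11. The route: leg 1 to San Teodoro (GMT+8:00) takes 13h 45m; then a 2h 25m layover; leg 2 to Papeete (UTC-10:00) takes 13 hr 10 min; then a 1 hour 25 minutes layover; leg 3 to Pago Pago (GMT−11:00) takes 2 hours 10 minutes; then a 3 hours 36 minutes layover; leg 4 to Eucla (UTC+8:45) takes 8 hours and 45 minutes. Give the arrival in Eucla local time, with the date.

Convert departure to UTC: 11:42 − 4:00 = 07:42 UTC on Sep 11.
Add 13 hours and 45 minutes leg 1 → 21:27 UTC.
Add 2 hours and 25 minutes layover in San Teodoro → 23:52 UTC.
Add 13 hours 10 minutes leg 2 → 13:02 UTC (Sep 12).
Add 1 hour 25 minutes layover in Papeete → 14:27 UTC.
Add 2 hours and 10 minutes leg 3 → 16:37 UTC.
Add 3 hours and 36 minutes layover in Pago Pago → 20:13 UTC.
Add 8 hours and 45 minutes leg 4 → 04:58 UTC (Sep 13).
Eucla is UTC+8:45, so local arrival = 04:58 + 8:45 = 13:43 on Sep 13.

13:43 on September 13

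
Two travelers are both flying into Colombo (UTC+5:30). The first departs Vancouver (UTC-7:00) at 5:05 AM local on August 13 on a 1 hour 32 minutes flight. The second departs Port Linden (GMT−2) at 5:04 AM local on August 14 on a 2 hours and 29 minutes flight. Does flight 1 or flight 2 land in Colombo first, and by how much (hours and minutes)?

Flight 1 in UTC: 5:05 AM + 7:00 = 12:05 PM on Aug 13.
+1 hour and 32 minutes → arrive 1:37 PM UTC on Aug 13.
Flight 2 in UTC: 5:04 AM + 2:00 = 7:04 AM on Aug 14.
+2 hours 29 minutes → arrive 9:33 AM UTC on Aug 14.
Flight 1 lands earlier by 19 hours 56 minutes.

the first, by 19 hours 56 minutes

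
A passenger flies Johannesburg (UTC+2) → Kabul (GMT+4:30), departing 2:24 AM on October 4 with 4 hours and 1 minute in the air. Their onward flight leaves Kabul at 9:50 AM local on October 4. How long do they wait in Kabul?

55 minutes

Convert departure to UTC: 2:24 AM − 2:00 = 12:24 AM UTC on Oct 4.
Add 4 hours and 1 minute flight time → 4:25 AM UTC.
Kabul is UTC+4:30, so local arrival = 4:25 AM + 4:30 = 8:55 AM on Oct 4.
Layover = 9:50 AM − 8:55 AM = 55 minutes.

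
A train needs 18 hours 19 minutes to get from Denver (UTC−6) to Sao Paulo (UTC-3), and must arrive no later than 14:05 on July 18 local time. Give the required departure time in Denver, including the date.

16:46 on July 17

Target arrival in UTC: 14:05 + 3:00 = 17:05 on Jul 18.
Subtract 18 hours and 19 minutes → departure 22:46 UTC on Jul 17.
Denver is UTC−6:00: 22:46 − 6:00 = 16:46 on Jul 17.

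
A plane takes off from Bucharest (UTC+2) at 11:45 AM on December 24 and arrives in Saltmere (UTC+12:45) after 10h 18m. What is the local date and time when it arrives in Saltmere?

Convert departure to UTC: 11:45 AM − 2:00 = 9:45 AM UTC on Dec 24.
Add 10 hours and 18 minutes travel time → 8:03 PM UTC.
Saltmere is UTC+12:45, so local arrival = 8:03 PM + 12:45 = 8:48 AM on Dec 25.

8:48 AM on Dec 25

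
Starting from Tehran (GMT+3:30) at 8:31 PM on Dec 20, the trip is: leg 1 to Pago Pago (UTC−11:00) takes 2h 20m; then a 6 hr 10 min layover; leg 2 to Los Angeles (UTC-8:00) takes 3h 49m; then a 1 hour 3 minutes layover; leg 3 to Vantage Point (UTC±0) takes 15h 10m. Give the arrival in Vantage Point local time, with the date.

Convert departure to UTC: 8:31 PM − 3:30 = 5:01 PM UTC on Dec 20.
Add 2 hours 20 minutes leg 1 → 7:21 PM UTC.
Add 6 hours 10 minutes layover in Pago Pago → 1:31 AM UTC (Dec 21).
Add 3 hours and 49 minutes leg 2 → 5:20 AM UTC.
Add 1 hour 3 minutes layover in Los Angeles → 6:23 AM UTC.
Add 15 hours 10 minutes leg 3 → 9:33 PM UTC.
Vantage Point is UTC+0, so local arrival is the same: 9:33 PM on Dec 21.

9:33 PM on December 21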